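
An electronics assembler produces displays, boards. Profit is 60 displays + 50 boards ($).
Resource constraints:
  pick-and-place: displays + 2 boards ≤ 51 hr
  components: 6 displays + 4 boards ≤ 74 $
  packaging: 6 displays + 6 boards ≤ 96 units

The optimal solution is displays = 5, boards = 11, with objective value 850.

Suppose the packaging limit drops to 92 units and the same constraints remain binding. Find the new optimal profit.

At the optimum: pick-and-place uses 27 of 51 (slack = 24); components uses 74 of 74 (binding); packaging uses 96 of 96 (binding).
By complementary slackness, y = 0 for the non-binding constraint.
Dual feasibility on the basic columns requires 6·y_components + 6·y_packaging = 60, 4·y_components + 6·y_packaging = 50.
→ y_components = 5 and y_packaging = 5.
Δz = y_packaging·Δb = 5 × (-4) = -20, so new z* = 850 − 20 = 830.

830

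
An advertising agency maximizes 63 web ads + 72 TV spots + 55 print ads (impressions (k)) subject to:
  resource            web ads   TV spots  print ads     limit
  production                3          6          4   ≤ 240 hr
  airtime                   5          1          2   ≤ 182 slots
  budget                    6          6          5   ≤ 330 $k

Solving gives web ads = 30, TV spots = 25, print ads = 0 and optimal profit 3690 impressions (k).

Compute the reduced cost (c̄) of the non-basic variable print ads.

-2

Check each constraint at x*: production 240/240 (tight); airtime 175/182 (slack 7); budget 330/330 (tight).
Since airtime is not tight, its dual is 0.
The binding rows give the dual system: 3·y_production + 6·y_budget = 63 and 6·y_production + 6·y_budget = 72.
→ y_production = 3 and y_budget = 9.
Reduced cost of print ads: c₃ − yᵀa₃ = 55 − (3·4 + 9·5) = 55 − 57 = -2.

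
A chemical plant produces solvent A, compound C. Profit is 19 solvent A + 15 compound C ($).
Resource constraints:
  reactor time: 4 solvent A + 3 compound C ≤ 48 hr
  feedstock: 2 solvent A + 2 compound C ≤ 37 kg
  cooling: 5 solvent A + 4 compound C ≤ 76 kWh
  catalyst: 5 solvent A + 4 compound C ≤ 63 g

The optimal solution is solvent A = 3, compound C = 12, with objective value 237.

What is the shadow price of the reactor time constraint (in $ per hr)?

1

Check each constraint at x*: reactor time 48/48 (tight); feedstock 30/37 (slack 7); cooling 63/76 (slack 13); catalyst 63/63 (tight).
Since feedstock, cooling are not tight, their duals are 0.
From A_Bᵀ y = c: 4·y_reactor time + 5·y_catalyst = 19; 3·y_reactor time + 4·y_catalyst = 15.
→ y_reactor time = 1 and y_catalyst = 3.
Shadow price of reactor time = 1.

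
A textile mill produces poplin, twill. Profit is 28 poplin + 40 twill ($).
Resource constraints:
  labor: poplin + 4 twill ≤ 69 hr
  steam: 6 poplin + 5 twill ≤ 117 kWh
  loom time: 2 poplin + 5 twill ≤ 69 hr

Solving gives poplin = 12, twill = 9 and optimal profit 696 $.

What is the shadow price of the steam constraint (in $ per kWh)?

At the optimum: labor uses 48 of 69 (slack = 21); steam uses 117 of 117 (binding); loom time uses 69 of 69 (binding).
Slack constraints have shadow price 0 (complementary slackness).
The binding rows give the dual system: 6·y_steam + 2·y_loom time = 28 and 5·y_steam + 5·y_loom time = 40.
→ y_steam = 3 and y_loom time = 5.
Shadow price of steam = 3.

3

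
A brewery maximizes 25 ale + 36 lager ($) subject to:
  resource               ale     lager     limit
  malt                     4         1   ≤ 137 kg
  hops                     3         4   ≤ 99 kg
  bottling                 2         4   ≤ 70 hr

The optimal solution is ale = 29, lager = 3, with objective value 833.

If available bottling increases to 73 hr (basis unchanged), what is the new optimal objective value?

Check each constraint at x*: malt 119/137 (slack 18); hops 99/99 (tight); bottling 70/70 (tight).
Since malt is not tight, its dual is 0.
The binding rows give the dual system: 3·y_hops + 2·y_bottling = 25 and 4·y_hops + 4·y_bottling = 36.
This yields shadow prices y_hops = 7, y_bottling = 2.
Δz = y_bottling·Δb = 2 × (3) = 6, so new z* = 833 + 6 = 839.

839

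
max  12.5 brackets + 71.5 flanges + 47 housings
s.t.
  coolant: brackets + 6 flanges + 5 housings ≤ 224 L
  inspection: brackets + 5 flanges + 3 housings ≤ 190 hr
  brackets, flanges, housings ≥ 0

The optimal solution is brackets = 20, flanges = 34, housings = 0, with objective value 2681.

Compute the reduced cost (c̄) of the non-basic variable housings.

-8.5

At the optimum: coolant uses 224 of 224 (binding); inspection uses 190 of 190 (binding).
Dual feasibility on the basic columns requires 1·y_coolant + 1·y_inspection = 12.5, 6·y_coolant + 5·y_inspection = 71.5.
Solving: y_coolant = 9, y_inspection = 3.5.
Reduced cost of housings: c₃ − yᵀa₃ = 47 − (9·5 + 3.5·3) = 47 − 55.5 = -8.5.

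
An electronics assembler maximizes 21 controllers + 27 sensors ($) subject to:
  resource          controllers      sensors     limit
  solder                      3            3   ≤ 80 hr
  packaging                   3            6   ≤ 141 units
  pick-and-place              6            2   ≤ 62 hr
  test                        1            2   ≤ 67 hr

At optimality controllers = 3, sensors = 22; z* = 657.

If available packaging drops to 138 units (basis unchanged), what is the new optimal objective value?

645

At the optimum: solder uses 75 of 80 (slack = 5); packaging uses 141 of 141 (binding); pick-and-place uses 62 of 62 (binding); test uses 47 of 67 (slack = 20).
Since solder, test are not tight, their duals are 0.
From A_Bᵀ y = c: 3·y_packaging + 6·y_pick-and-place = 21; 6·y_packaging + 2·y_pick-and-place = 27.
This yields shadow prices y_packaging = 4, y_pick-and-place = 1.5.
Δz = y_packaging·Δb = 4 × (-3) = -12, so new z* = 657 − 12 = 645.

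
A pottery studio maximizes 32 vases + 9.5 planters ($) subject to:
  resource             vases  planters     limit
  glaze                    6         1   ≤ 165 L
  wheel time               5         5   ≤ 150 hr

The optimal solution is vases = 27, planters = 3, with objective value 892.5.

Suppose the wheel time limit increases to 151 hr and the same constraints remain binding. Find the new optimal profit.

At the optimum: glaze uses 165 of 165 (binding); wheel time uses 150 of 150 (binding).
The binding rows give the dual system: 6·y_glaze + 5·y_wheel time = 32 and 1·y_glaze + 5·y_wheel time = 9.5.
→ y_glaze = 4.5 and y_wheel time = 1.
Δz = y_wheel time·Δb = 1 × (1) = 1, so new z* = 892.5 + 1 = 893.5.

893.5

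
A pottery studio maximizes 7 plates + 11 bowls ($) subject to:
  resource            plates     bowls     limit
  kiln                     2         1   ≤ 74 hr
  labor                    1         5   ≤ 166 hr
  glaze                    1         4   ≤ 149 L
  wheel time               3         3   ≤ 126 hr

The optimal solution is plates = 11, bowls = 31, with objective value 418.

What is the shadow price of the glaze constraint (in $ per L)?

0

At the optimum: kiln uses 53 of 74 (slack = 21); labor uses 166 of 166 (binding); glaze uses 135 of 149 (slack = 14); wheel time uses 126 of 126 (binding).
By complementary slackness, y = 0 for the non-binding constraints.
From A_Bᵀ y = c: 1·y_labor + 3·y_wheel time = 7; 5·y_labor + 3·y_wheel time = 11.
Solving: y_labor = 1, y_wheel time = 2.
Shadow price of glaze = 0.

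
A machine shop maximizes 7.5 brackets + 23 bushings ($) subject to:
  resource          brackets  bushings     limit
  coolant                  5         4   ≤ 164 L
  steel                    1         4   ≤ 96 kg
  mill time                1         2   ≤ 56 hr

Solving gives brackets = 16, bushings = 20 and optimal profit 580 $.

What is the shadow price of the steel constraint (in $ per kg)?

4

Binding: steel and mill time. Non-binding: coolant (4 unused).
By complementary slackness, y = 0 for the non-binding constraint.
Dual feasibility on the basic columns requires 1·y_steel + 1·y_mill time = 7.5, 4·y_steel + 2·y_mill time = 23.
→ y_steel = 4 and y_mill time = 3.5.
Shadow price of steel = 4.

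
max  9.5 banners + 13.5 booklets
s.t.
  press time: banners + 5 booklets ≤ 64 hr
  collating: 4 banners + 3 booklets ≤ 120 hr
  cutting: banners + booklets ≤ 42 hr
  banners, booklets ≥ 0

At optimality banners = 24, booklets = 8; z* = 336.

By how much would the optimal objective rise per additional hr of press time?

1.5

Check each constraint at x*: press time 64/64 (tight); collating 120/120 (tight); cutting 32/42 (slack 10).
By complementary slackness, y = 0 for the non-binding constraint.
Dual feasibility on the basic columns requires 1·y_press time + 4·y_collating = 9.5, 5·y_press time + 3·y_collating = 13.5.
This yields shadow prices y_press time = 1.5, y_collating = 2.
Shadow price of press time = 1.5.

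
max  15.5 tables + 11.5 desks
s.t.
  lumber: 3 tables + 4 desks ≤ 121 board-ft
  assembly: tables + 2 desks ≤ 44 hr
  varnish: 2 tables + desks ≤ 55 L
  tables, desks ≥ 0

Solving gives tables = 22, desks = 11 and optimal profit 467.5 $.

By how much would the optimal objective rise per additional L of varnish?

At the optimum: lumber uses 110 of 121 (slack = 11); assembly uses 44 of 44 (binding); varnish uses 55 of 55 (binding).
Since lumber is not tight, its dual is 0.
The binding rows give the dual system: 1·y_assembly + 2·y_varnish = 15.5 and 2·y_assembly + 1·y_varnish = 11.5.
Solving: y_assembly = 2.5, y_varnish = 6.5.
Shadow price of varnish = 6.5.

6.5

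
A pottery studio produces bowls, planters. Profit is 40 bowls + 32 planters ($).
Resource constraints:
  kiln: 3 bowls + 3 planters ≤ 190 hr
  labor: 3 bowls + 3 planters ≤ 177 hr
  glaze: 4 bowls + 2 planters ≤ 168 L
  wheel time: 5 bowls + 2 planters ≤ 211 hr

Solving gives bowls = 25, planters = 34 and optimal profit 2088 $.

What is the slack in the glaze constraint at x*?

glaze used = 4·25 + 2·34 = 168; slack = 168 − 168 = 0.

0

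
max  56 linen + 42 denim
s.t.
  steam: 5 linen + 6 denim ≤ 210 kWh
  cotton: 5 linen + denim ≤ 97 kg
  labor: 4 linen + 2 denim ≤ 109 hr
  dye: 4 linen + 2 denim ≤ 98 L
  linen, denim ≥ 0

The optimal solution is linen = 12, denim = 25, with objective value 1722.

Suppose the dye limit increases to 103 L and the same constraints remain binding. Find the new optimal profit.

1767

Check each constraint at x*: steam 210/210 (tight); cotton 85/97 (slack 12); labor 98/109 (slack 11); dye 98/98 (tight).
Since cotton, labor are not tight, their duals are 0.
Dual feasibility on the basic columns requires 5·y_steam + 4·y_dye = 56, 6·y_steam + 2·y_dye = 42.
Solving: y_steam = 4, y_dye = 9.
Δz = y_dye·Δb = 9 × (5) = 45, so new z* = 1722 + 45 = 1767.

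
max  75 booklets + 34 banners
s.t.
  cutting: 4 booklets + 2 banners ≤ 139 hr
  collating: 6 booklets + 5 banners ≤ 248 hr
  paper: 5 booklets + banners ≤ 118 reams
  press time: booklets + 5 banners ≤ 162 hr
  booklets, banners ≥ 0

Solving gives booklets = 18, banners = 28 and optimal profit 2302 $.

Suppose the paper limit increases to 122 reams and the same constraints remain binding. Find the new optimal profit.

At the optimum: cutting uses 128 of 139 (slack = 11); collating uses 248 of 248 (binding); paper uses 118 of 118 (binding); press time uses 158 of 162 (slack = 4).
By complementary slackness, y = 0 for the non-binding constraints.
From A_Bᵀ y = c: 6·y_collating + 5·y_paper = 75; 5·y_collating + 1·y_paper = 34.
→ y_collating = 5 and y_paper = 9.
Δz = y_paper·Δb = 9 × (4) = 36, so new z* = 2302 + 36 = 2338.

2338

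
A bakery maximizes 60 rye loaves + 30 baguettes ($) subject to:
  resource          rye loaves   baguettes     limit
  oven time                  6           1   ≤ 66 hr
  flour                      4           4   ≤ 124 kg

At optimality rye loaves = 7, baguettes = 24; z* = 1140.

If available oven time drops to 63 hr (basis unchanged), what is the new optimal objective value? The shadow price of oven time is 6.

1122

Δb = -3, so new z* = 1140 + (6)·(-3) = 1140 − 18 = 1122.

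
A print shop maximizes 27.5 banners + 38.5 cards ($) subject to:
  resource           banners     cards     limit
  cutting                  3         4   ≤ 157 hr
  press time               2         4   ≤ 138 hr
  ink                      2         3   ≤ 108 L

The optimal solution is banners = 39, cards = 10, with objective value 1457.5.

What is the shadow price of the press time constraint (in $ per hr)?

Check each constraint at x*: cutting 157/157 (tight); press time 118/138 (slack 20); ink 108/108 (tight).
Slack constraints have shadow price 0 (complementary slackness).
From A_Bᵀ y = c: 3·y_cutting + 2·y_ink = 27.5; 4·y_cutting + 3·y_ink = 38.5.
This yields shadow prices y_cutting = 5.5, y_ink = 5.5.
Shadow price of press time = 0.

0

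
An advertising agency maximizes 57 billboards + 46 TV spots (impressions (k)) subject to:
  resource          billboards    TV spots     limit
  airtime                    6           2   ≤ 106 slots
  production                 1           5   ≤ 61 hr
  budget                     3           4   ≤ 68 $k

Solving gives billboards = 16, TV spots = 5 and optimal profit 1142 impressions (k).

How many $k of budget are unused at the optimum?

budget used = 3·16 + 4·5 = 68; slack = 68 − 68 = 0.

0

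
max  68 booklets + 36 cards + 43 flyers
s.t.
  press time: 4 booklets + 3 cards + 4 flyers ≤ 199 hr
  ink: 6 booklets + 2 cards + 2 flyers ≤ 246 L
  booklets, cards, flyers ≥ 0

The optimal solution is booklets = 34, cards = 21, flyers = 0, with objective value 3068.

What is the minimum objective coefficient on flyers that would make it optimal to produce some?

44

Both press time and ink are binding at x*.
The binding rows give the dual system: 4·y_press time + 6·y_ink = 68 and 3·y_press time + 2·y_ink = 36.
→ y_press time = 8 and y_ink = 6.
flyers enters the basis when its profit ≥ yᵀa₃ = 8·4 + 6·2 = 44.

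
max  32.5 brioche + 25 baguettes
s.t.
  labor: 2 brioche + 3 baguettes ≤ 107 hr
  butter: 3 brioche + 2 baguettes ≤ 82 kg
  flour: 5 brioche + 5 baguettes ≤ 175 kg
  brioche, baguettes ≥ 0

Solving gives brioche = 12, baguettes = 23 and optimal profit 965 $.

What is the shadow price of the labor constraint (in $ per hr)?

0

At the optimum: labor uses 93 of 107 (slack = 14); butter uses 82 of 82 (binding); flour uses 175 of 175 (binding).
Slack constraints have shadow price 0 (complementary slackness).
Dual feasibility on the basic columns requires 3·y_butter + 5·y_flour = 32.5, 2·y_butter + 5·y_flour = 25.
→ y_butter = 7.5 and y_flour = 2.
Shadow price of labor = 0.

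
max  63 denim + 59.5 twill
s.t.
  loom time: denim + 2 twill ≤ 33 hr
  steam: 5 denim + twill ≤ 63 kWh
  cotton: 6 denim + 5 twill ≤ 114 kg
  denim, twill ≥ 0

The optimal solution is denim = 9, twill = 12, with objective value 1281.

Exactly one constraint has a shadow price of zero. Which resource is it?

steam

loom time: 33/33 (binding)
steam: 57/63 (slack 6)
cotton: 114/114 (binding)
By complementary slackness, a constraint with positive slack has shadow price 0 → steam.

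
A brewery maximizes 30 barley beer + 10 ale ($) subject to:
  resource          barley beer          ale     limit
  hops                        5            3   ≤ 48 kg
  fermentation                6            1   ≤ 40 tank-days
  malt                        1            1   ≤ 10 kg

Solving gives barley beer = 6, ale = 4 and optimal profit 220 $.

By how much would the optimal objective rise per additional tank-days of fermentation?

Check each constraint at x*: hops 42/48 (slack 6); fermentation 40/40 (tight); malt 10/10 (tight).
Since hops is not tight, its dual is 0.
The binding rows give the dual system: 6·y_fermentation + 1·y_malt = 30 and 1·y_fermentation + 1·y_malt = 10.
Solving: y_fermentation = 4, y_malt = 6.
Shadow price of fermentation = 4.

4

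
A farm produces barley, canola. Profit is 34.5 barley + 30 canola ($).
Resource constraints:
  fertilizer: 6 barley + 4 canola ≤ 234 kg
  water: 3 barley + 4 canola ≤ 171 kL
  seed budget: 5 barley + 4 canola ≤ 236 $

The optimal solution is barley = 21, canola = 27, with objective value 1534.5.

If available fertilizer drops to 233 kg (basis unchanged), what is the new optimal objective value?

Check each constraint at x*: fertilizer 234/234 (tight); water 171/171 (tight); seed budget 213/236 (slack 23).
Slack constraints have shadow price 0 (complementary slackness).
Dual feasibility on the basic columns requires 6·y_fertilizer + 3·y_water = 34.5, 4·y_fertilizer + 4·y_water = 30.
→ y_fertilizer = 4 and y_water = 3.5.
Δz = y_fertilizer·Δb = 4 × (-1) = -4, so new z* = 1534.5 − 4 = 1530.5.

1530.5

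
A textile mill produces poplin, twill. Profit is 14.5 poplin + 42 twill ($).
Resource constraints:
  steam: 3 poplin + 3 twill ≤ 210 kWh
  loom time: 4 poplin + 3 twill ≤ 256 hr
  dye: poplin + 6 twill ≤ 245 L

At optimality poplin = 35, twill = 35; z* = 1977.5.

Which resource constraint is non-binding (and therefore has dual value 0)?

steam: 210/210 (binding)
loom time: 245/256 (slack 11)
dye: 245/245 (binding)
By complementary slackness, a constraint with positive slack has shadow price 0 → loom time.

loom time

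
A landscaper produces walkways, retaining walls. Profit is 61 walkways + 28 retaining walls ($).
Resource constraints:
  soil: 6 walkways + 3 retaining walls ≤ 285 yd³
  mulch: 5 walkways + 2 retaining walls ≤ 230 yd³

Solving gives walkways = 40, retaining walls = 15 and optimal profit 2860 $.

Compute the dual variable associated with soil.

6

Both soil and mulch are binding at x*.
Dual feasibility on the basic columns requires 6·y_soil + 5·y_mulch = 61, 3·y_soil + 2·y_mulch = 28.
Solving: y_soil = 6, y_mulch = 5.
Shadow price of soil = 6.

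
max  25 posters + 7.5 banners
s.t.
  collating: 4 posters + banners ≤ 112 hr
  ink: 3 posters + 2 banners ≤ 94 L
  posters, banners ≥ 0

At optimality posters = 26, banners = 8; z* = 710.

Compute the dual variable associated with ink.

Check each constraint at x*: collating 112/112 (tight); ink 94/94 (tight).
From A_Bᵀ y = c: 4·y_collating + 3·y_ink = 25; 1·y_collating + 2·y_ink = 7.5.
Solving: y_collating = 5.5, y_ink = 1.
Shadow price of ink = 1.

1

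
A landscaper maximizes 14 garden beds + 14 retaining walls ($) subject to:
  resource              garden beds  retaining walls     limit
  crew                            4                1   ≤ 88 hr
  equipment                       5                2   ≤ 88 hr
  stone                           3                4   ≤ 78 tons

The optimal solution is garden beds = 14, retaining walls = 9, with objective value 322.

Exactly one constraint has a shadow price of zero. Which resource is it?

crew: 65/88 (slack 23)
equipment: 88/88 (binding)
stone: 78/78 (binding)
By complementary slackness, a constraint with positive slack has shadow price 0 → crew.

crew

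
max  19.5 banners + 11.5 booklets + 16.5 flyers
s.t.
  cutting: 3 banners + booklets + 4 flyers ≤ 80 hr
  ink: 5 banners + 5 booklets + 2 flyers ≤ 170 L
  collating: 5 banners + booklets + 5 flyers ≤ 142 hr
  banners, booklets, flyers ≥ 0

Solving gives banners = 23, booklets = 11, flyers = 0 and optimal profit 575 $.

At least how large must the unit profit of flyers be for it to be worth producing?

19

Check each constraint at x*: cutting 80/80 (tight); ink 170/170 (tight); collating 126/142 (slack 16).
Slack constraints have shadow price 0 (complementary slackness).
Dual feasibility on the basic columns requires 3·y_cutting + 5·y_ink = 19.5, 1·y_cutting + 5·y_ink = 11.5.
Solving: y_cutting = 4, y_ink = 1.5.
flyers enters the basis when its profit ≥ yᵀa₃ = 4·4 + 1.5·2 = 19.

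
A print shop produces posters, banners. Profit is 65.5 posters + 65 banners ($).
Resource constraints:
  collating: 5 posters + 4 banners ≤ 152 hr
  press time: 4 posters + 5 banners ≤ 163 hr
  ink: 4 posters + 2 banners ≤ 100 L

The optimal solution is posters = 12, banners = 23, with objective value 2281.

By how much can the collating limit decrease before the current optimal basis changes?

21.6

Binding constraints: collating, press time. The basis is B = [[5,4],[4,5]] with det 9.
Per unit decrease in collating, x* moves by d = (-0.5556, 0.4444).
The basis stays optimal until posters reaches 0; allowable decrease = 21.6 hr.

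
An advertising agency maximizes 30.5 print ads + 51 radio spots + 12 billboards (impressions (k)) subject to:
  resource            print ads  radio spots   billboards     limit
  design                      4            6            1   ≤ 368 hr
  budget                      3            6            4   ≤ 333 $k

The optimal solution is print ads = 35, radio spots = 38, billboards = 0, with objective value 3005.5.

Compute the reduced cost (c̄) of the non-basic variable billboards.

Check each constraint at x*: design 368/368 (tight); budget 333/333 (tight).
The binding rows give the dual system: 4·y_design + 3·y_budget = 30.5 and 6·y_design + 6·y_budget = 51.
Solving: y_design = 5, y_budget = 3.5.
Reduced cost of billboards: c₃ − yᵀa₃ = 12 − (5·1 + 3.5·4) = 12 − 19 = -7.

-7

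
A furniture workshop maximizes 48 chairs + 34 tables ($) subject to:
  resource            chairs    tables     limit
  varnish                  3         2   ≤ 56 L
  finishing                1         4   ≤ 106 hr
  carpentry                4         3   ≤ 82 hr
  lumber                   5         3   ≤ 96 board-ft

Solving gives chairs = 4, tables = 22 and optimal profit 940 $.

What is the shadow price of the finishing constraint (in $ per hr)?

0

At the optimum: varnish uses 56 of 56 (binding); finishing uses 92 of 106 (slack = 14); carpentry uses 82 of 82 (binding); lumber uses 86 of 96 (slack = 10).
By complementary slackness, y = 0 for the non-binding constraints.
From A_Bᵀ y = c: 3·y_varnish + 4·y_carpentry = 48; 2·y_varnish + 3·y_carpentry = 34.
→ y_varnish = 8 and y_carpentry = 6.
Shadow price of finishing = 0.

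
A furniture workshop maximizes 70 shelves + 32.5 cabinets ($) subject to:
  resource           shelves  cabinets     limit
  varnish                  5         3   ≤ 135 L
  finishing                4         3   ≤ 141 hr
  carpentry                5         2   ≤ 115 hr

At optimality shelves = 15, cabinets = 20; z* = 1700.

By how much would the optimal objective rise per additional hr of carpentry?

At the optimum: varnish uses 135 of 135 (binding); finishing uses 120 of 141 (slack = 21); carpentry uses 115 of 115 (binding).
By complementary slackness, y = 0 for the non-binding constraint.
From A_Bᵀ y = c: 5·y_varnish + 5·y_carpentry = 70; 3·y_varnish + 2·y_carpentry = 32.5.
Solving: y_varnish = 4.5, y_carpentry = 9.5.
Shadow price of carpentry = 9.5.

9.5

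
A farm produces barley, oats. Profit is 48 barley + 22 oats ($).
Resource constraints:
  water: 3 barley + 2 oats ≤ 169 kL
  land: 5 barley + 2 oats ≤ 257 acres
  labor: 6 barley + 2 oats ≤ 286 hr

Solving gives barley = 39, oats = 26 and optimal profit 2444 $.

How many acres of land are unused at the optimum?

land used = 5·39 + 2·26 = 247; slack = 257 − 247 = 10.

10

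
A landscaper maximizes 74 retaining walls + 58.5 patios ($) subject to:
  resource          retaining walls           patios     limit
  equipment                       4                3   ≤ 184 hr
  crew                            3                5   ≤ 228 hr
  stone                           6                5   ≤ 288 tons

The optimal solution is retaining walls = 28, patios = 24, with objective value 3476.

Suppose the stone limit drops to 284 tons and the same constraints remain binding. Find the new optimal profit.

3452

At the optimum: equipment uses 184 of 184 (binding); crew uses 204 of 228 (slack = 24); stone uses 288 of 288 (binding).
By complementary slackness, y = 0 for the non-binding constraint.
From A_Bᵀ y = c: 4·y_equipment + 6·y_stone = 74; 3·y_equipment + 5·y_stone = 58.5.
→ y_equipment = 9.5 and y_stone = 6.
Δz = y_stone·Δb = 6 × (-4) = -24, so new z* = 3476 − 24 = 3452.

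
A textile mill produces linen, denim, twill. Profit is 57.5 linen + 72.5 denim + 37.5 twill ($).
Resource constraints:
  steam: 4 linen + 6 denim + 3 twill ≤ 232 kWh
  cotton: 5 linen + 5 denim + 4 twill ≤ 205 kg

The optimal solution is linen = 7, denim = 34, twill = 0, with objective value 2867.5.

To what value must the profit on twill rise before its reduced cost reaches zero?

44.5

Both steam and cotton are binding at x*.
The binding rows give the dual system: 4·y_steam + 5·y_cotton = 57.5 and 6·y_steam + 5·y_cotton = 72.5.
This yields shadow prices y_steam = 7.5, y_cotton = 5.5.
twill enters the basis when its profit ≥ yᵀa₃ = 7.5·3 + 5.5·4 = 44.5.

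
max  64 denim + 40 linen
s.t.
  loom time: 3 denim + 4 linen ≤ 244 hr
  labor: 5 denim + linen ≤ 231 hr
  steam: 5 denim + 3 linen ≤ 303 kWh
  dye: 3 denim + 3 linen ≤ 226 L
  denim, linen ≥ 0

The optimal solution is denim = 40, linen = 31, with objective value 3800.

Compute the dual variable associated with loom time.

At the optimum: loom time uses 244 of 244 (binding); labor uses 231 of 231 (binding); steam uses 293 of 303 (slack = 10); dye uses 213 of 226 (slack = 13).
Since steam, dye are not tight, their duals are 0.
Dual feasibility on the basic columns requires 3·y_loom time + 5·y_labor = 64, 4·y_loom time + 1·y_labor = 40.
Solving: y_loom time = 8, y_labor = 8.
Shadow price of loom time = 8.

8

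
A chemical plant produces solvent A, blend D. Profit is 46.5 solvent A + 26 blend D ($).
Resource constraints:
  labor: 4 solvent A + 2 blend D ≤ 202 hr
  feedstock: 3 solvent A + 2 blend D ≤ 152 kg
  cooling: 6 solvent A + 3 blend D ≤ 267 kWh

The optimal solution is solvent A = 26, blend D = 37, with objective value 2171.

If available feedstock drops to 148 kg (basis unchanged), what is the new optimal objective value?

2149

Binding: feedstock and cooling. Non-binding: labor (24 unused).
Since labor is not tight, its dual is 0.
The binding rows give the dual system: 3·y_feedstock + 6·y_cooling = 46.5 and 2·y_feedstock + 3·y_cooling = 26.
→ y_feedstock = 5.5 and y_cooling = 5.
Δz = y_feedstock·Δb = 5.5 × (-4) = -22, so new z* = 2171 − 22 = 2149.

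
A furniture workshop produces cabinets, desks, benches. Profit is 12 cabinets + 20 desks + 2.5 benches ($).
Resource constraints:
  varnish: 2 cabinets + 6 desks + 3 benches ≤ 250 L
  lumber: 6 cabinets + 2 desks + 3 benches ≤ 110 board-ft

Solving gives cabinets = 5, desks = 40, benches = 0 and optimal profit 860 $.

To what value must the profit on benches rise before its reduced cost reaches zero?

At the optimum: varnish uses 250 of 250 (binding); lumber uses 110 of 110 (binding).
Dual feasibility on the basic columns requires 2·y_varnish + 6·y_lumber = 12, 6·y_varnish + 2·y_lumber = 20.
Solving: y_varnish = 3, y_lumber = 1.
benches enters the basis when its profit ≥ yᵀa₃ = 3·3 + 1·3 = 12.

12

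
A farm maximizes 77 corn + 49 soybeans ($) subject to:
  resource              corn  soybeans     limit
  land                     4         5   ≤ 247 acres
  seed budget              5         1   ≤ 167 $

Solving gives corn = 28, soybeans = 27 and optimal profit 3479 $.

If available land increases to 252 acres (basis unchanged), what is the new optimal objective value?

3519

Both land and seed budget are binding at x*.
The binding rows give the dual system: 4·y_land + 5·y_seed budget = 77 and 5·y_land + 1·y_seed budget = 49.
This yields shadow prices y_land = 8, y_seed budget = 9.
Δz = y_land·Δb = 8 × (5) = 40, so new z* = 3479 + 40 = 3519.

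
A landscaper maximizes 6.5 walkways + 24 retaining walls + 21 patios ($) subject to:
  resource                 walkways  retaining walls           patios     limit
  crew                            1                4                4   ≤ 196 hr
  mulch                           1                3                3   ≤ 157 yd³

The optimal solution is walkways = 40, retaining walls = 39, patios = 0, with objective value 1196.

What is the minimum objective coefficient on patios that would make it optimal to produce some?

24

At the optimum: crew uses 196 of 196 (binding); mulch uses 157 of 157 (binding).
The binding rows give the dual system: 1·y_crew + 1·y_mulch = 6.5 and 4·y_crew + 3·y_mulch = 24.
Solving: y_crew = 4.5, y_mulch = 2.
patios enters the basis when its profit ≥ yᵀa₃ = 4.5·4 + 2·3 = 24.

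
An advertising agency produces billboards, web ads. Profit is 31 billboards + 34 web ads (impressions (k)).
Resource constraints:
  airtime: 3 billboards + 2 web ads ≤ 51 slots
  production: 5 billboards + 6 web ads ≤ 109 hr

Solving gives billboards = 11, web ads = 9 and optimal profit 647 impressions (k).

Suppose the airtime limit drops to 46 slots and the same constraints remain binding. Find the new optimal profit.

637

At the optimum: airtime uses 51 of 51 (binding); production uses 109 of 109 (binding).
Dual feasibility on the basic columns requires 3·y_airtime + 5·y_production = 31, 2·y_airtime + 6·y_production = 34.
Solving: y_airtime = 2, y_production = 5.
Δz = y_airtime·Δb = 2 × (-5) = -10, so new z* = 647 − 10 = 637.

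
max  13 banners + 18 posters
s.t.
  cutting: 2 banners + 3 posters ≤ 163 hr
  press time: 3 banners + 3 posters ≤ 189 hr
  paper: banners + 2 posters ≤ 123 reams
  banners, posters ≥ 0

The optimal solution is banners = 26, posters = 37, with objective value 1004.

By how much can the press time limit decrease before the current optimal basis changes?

26

Binding constraints: cutting, press time. The basis is B = [[2,3],[3,3]] with det -3.
Per unit decrease in press time, x* moves by d = (-1, 0.6667).
The basis stays optimal until banners reaches 0; allowable decrease = 26 hr.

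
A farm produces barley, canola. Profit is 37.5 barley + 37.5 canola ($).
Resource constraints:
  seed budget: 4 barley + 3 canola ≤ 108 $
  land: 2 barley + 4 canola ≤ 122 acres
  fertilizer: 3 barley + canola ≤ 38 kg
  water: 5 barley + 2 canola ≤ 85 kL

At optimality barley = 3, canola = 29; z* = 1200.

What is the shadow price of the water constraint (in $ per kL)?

0

Binding: land and fertilizer. Non-binding: seed budget (9 unused), water (12 unused).
By complementary slackness, y = 0 for the non-binding constraints.
The binding rows give the dual system: 2·y_land + 3·y_fertilizer = 37.5 and 4·y_land + 1·y_fertilizer = 37.5.
Solving: y_land = 7.5, y_fertilizer = 7.5.
Shadow price of water = 0.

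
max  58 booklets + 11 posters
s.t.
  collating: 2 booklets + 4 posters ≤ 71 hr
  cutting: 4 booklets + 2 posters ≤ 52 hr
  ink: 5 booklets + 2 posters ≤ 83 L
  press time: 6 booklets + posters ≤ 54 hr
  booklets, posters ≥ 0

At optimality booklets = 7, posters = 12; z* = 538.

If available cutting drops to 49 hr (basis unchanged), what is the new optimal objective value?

535

Check each constraint at x*: collating 62/71 (slack 9); cutting 52/52 (tight); ink 59/83 (slack 24); press time 54/54 (tight).
By complementary slackness, y = 0 for the non-binding constraints.
Dual feasibility on the basic columns requires 4·y_cutting + 6·y_press time = 58, 2·y_cutting + 1·y_press time = 11.
→ y_cutting = 1 and y_press time = 9.
Δz = y_cutting·Δb = 1 × (-3) = -3, so new z* = 538 − 3 = 535.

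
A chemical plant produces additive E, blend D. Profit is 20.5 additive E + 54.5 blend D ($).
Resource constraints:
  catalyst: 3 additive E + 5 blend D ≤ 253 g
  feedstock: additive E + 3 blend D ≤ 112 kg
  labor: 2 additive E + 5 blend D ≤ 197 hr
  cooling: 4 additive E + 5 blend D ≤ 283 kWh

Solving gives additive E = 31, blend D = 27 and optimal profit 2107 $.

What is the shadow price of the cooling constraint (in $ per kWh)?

0

Check each constraint at x*: catalyst 228/253 (slack 25); feedstock 112/112 (tight); labor 197/197 (tight); cooling 259/283 (slack 24).
Slack constraints have shadow price 0 (complementary slackness).
The binding rows give the dual system: 1·y_feedstock + 2·y_labor = 20.5 and 3·y_feedstock + 5·y_labor = 54.5.
Solving: y_feedstock = 6.5, y_labor = 7.
Shadow price of cooling = 0.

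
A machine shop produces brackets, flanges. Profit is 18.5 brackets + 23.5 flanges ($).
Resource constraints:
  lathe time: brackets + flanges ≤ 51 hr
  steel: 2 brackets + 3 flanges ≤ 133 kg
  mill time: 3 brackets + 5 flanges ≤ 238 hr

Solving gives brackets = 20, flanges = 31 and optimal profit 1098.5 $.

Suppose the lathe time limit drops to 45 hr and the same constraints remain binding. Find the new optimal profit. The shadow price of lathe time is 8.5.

1047.5

Δb = -6, so new z* = 1098.5 + (8.5)·(-6) = 1098.5 − 51 = 1047.5.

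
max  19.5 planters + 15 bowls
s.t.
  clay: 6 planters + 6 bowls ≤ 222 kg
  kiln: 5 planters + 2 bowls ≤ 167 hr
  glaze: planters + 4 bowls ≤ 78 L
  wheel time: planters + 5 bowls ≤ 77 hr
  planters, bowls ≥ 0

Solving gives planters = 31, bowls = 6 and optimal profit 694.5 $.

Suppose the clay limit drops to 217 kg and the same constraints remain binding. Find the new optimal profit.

Binding: clay and kiln. Non-binding: glaze (23 unused), wheel time (16 unused).
Since glaze, wheel time are not tight, their duals are 0.
The binding rows give the dual system: 6·y_clay + 5·y_kiln = 19.5 and 6·y_clay + 2·y_kiln = 15.
→ y_clay = 2 and y_kiln = 1.5.
Δz = y_clay·Δb = 2 × (-5) = -10, so new z* = 694.5 − 10 = 684.5.

684.5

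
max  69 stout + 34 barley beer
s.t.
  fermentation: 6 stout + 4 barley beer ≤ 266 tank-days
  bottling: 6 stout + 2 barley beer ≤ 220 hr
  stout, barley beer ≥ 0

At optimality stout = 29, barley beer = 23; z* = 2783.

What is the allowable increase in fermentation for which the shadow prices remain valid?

174

Binding constraints: fermentation, bottling. The basis is B = [[6,4],[6,2]] with det -12.
Per unit increase in fermentation, x* moves by d = (-0.1667, 0.5).
The basis stays optimal until stout reaches 0; allowable increase = 174 tank-days.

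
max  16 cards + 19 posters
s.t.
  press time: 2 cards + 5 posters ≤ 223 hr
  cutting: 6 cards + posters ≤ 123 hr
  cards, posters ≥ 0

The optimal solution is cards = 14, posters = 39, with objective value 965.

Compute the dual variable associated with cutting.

1.5

Check each constraint at x*: press time 223/223 (tight); cutting 123/123 (tight).
Dual feasibility on the basic columns requires 2·y_press time + 6·y_cutting = 16, 5·y_press time + 1·y_cutting = 19.
Solving: y_press time = 3.5, y_cutting = 1.5.
Shadow price of cutting = 1.5.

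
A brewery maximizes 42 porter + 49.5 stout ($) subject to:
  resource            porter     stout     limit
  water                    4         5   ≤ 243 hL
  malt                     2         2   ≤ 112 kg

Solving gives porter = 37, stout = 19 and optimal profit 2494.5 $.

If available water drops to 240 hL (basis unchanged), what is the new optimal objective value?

Both water and malt are binding at x*.
Dual feasibility on the basic columns requires 4·y_water + 2·y_malt = 42, 5·y_water + 2·y_malt = 49.5.
This yields shadow prices y_water = 7.5, y_malt = 6.
Δz = y_water·Δb = 7.5 × (-3) = -22.5, so new z* = 2494.5 − 22.5 = 2472.

2472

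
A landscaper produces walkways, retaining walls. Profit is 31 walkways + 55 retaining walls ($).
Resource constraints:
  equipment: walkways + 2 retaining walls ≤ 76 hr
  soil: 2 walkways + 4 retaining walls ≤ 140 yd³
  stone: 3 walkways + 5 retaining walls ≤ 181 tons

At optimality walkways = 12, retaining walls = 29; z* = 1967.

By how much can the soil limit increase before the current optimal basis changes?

4.8

Binding constraints: soil, stone. The basis is B = [[2,4],[3,5]] with det -2.
Per unit increase in soil, x* moves by d = (-2.5, 1.5).
The basis stays optimal until walkways reaches 0; allowable increase = 4.8 yd³.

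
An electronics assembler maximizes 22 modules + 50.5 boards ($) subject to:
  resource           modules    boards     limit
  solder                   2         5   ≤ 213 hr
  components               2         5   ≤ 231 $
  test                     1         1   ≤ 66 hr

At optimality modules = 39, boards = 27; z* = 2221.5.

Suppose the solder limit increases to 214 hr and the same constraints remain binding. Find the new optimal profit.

Check each constraint at x*: solder 213/213 (tight); components 213/231 (slack 18); test 66/66 (tight).
By complementary slackness, y = 0 for the non-binding constraint.
Dual feasibility on the basic columns requires 2·y_solder + 1·y_test = 22, 5·y_solder + 1·y_test = 50.5.
This yields shadow prices y_solder = 9.5, y_test = 3.
Δz = y_solder·Δb = 9.5 × (1) = 9.5, so new z* = 2221.5 + 9.5 = 2231.

2231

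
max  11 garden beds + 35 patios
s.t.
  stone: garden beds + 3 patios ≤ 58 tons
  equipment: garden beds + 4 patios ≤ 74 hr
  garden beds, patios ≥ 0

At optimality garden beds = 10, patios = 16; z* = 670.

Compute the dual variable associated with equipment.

Both stone and equipment are binding at x*.
From A_Bᵀ y = c: 1·y_stone + 1·y_equipment = 11; 3·y_stone + 4·y_equipment = 35.
This yields shadow prices y_stone = 9, y_equipment = 2.
Shadow price of equipment = 2.

2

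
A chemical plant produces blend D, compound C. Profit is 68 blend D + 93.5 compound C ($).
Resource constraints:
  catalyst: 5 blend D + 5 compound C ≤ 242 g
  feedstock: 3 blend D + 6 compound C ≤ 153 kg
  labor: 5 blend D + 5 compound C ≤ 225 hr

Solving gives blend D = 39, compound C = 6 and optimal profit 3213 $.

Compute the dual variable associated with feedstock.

Check each constraint at x*: catalyst 225/242 (slack 17); feedstock 153/153 (tight); labor 225/225 (tight).
By complementary slackness, y = 0 for the non-binding constraint.
From A_Bᵀ y = c: 3·y_feedstock + 5·y_labor = 68; 6·y_feedstock + 5·y_labor = 93.5.
→ y_feedstock = 8.5 and y_labor = 8.5.
Shadow price of feedstock = 8.5.

8.5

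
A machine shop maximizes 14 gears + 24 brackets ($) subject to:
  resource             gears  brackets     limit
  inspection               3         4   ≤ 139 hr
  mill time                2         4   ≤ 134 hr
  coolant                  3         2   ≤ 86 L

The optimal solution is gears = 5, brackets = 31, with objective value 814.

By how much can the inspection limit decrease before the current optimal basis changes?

Binding constraints: inspection, mill time. The basis is B = [[3,4],[2,4]] with det 4.
Per unit decrease in inspection, x* moves by d = (-1, 0.5).
The basis stays optimal until gears reaches 0; allowable decrease = 5 hr.

5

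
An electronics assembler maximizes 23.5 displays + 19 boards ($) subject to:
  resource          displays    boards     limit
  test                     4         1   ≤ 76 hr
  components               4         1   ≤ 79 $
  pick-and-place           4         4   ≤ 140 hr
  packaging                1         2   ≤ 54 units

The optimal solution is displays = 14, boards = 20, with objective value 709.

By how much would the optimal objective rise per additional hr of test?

Check each constraint at x*: test 76/76 (tight); components 76/79 (slack 3); pick-and-place 136/140 (slack 4); packaging 54/54 (tight).
By complementary slackness, y = 0 for the non-binding constraints.
From A_Bᵀ y = c: 4·y_test + 1·y_packaging = 23.5; 1·y_test + 2·y_packaging = 19.
This yields shadow prices y_test = 4, y_packaging = 7.5.
Shadow price of test = 4.

4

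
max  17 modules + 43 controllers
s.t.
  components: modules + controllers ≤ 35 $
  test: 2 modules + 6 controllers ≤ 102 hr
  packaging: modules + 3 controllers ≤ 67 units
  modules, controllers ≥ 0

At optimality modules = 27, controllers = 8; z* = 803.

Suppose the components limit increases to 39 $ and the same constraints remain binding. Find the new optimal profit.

819

At the optimum: components uses 35 of 35 (binding); test uses 102 of 102 (binding); packaging uses 51 of 67 (slack = 16).
Since packaging is not tight, its dual is 0.
From A_Bᵀ y = c: 1·y_components + 2·y_test = 17; 1·y_components + 6·y_test = 43.
This yields shadow prices y_components = 4, y_test = 6.5.
Δz = y_components·Δb = 4 × (4) = 16, so new z* = 803 + 16 = 819.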